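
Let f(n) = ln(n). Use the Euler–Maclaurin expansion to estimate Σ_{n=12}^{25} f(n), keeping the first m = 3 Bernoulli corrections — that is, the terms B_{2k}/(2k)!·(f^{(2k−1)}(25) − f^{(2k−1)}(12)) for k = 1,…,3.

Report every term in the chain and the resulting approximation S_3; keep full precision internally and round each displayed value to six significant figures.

Integral: ∫_12^25 ln(x) dx = 37.6530.
Endpoint term: (f(12) + f(25))/2 = (2.48491 + 3.21888)/2 = 2.85189.
Integral + boundary = 40.5049.
Correction k=1: B_{2}/2! · (f^{(1)}(25) − f^{(1)}(12)) = 1/12 · (0.0400000 − 0.0833333) = -0.00361111.
After k=1: 40.5013.
Correction k=2: B_{4}/4! · (f^{(3)}(25) − f^{(3)}(12)) = −1/720 · (0.000128000 − 0.00115741) = 1.42973e-06.
After k=2: 40.5013.
Correction k=3: B_{6}/6! · (f^{(5)}(25) − f^{(5)}(12)) = 1/30240 · (2.45760e-06 − 9.64506e-05) = -3.10823e-09.

S_3 ≈ 40.5013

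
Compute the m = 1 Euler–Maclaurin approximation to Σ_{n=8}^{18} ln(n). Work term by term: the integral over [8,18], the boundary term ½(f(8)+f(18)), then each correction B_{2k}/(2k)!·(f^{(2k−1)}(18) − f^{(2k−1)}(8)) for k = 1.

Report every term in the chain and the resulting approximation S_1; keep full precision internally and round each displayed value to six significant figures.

S_1 ≈ 27.8703

Integral: ∫_8^18 ln(x) dx = 25.3912.
Endpoint term: (f(8) + f(18))/2 = (2.07944 + 2.89037)/2 = 2.48491.
So far: 27.8761.
k=1: B_{2}/(2)! × [f^{(1)}(18) − f^{(1)}(8)] = 1/12 × (0.0555556 − 0.125000) = -0.00578704.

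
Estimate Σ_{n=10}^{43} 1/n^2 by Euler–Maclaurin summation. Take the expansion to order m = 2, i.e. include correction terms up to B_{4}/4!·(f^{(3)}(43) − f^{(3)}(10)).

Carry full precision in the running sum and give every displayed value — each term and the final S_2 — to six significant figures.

The integral term ∫_10^43 1/x^2 dx = 0.0767442.
Endpoint term: (f(10) + f(43))/2 = (0.0100000 + 0.000540833)/2 = 0.00527042.
Integral + boundary = 0.0820146.
Correction k=1: B_{2}/2! · (f^{(1)}(43) − f^{(1)}(10)) = 1/12 · (-2.51550e-05 − (-0.00200000)) = 0.000164570.
Partial sum through k=1: 0.0821792.
Correction k=2: B_{4}/4! · (f^{(3)}(43) − f^{(3)}(10)) = −1/720 · (-1.63256e-07 − (-0.000240000)) = -3.33107e-07.

S_2 ≈ 0.0821788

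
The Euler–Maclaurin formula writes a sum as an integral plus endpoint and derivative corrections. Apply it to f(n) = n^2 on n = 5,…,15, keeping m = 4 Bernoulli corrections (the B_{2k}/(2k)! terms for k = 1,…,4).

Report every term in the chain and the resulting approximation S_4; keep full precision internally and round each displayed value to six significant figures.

S_4 ≈ 1210.00

The integral term ∫_5^15 x^2 dx = 1083.33.
Endpoint term: (f(5) + f(15))/2 = (25.0000 + 225.000)/2 = 125.000.
Integral + boundary = 1208.33.
Order-1 term: 1/12 · (30.0000 − 10.0000) = 1.66667.
After k=1: 1210.00.
Order-2 term: −1/720 · (0.00000 − 0.00000) = 0.00000.
After k=2: 1210.00.
Order-3 term: 1/30240 · (0.00000 − 0.00000) = 0.00000.
After k=3: 1210.00.
Order-4 term: −1/1209600 · (0.00000 − 0.00000) = 0.00000.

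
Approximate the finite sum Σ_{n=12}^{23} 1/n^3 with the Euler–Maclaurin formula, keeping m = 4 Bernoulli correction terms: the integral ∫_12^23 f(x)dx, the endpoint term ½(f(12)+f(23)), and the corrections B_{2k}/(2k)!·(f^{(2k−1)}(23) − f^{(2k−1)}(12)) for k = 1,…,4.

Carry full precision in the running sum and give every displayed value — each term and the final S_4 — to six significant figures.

S_4 ≈ 0.00286863

∫_12^23 1/x^3 dx evaluates to 0.00252704.
½[f(12) + f(23)] = ½[0.000578704 + 8.21895e-05] = 0.000330447.
So far: 0.00285749.
Order-1 term: 1/12 · (-1.07204e-05 − (-0.000144676)) = 1.11630e-05.
Running total after k=1: 0.00286865.
Order-2 term: −1/720 · (-4.05307e-07 − (-2.00939e-05)) = -2.73452e-08.
Running total after k=2: 0.00286862.
Order-3 term: 1/30240 · (-3.21794e-08 − (-5.86071e-06)) = 1.92743e-10.
Running total after k=3: 0.00286863.
Order-4 term: −1/1209600 · (-4.37980e-09 − (-2.93036e-06)) = -2.41896e-12.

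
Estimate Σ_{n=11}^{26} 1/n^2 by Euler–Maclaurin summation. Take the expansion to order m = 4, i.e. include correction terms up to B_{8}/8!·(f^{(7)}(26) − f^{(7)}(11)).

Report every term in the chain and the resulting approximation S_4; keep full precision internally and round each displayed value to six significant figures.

∫_11^26 1/x^2 dx evaluates to 0.0524476.
Endpoint term: (f(11) + f(26))/2 = (0.00826446 + 0.00147929)/2 = 0.00487188.
Running total after boundary: 0.0573194.
k=1: B_{2}/(2)! × [f^{(1)}(26) − f^{(1)}(11)] = 1/12 × (-0.000113792 − (-0.00150263)) = 0.000115737.
Running total after k=1: 0.0574352.
k=2: B_{4}/(4)! × [f^{(3)}(26) − f^{(3)}(11)] = −1/720 × (-2.01997e-06 − (-0.000149021)) = -2.04168e-07.
Running total after k=2: 0.0574350.
k=3: B_{6}/(6)! × [f^{(5)}(26) − f^{(5)}(11)] = 1/30240 × (-8.96436e-08 − (-3.69474e-05)) = 1.21884e-09.
Running total after k=3: 0.0574350.
k=4: B_{8}/(8)! × [f^{(7)}(26) − f^{(7)}(11)] = −1/1209600 × (-7.42609e-09 − (-1.70996e-05)) = -1.41304e-11.

S_4 ≈ 0.0574350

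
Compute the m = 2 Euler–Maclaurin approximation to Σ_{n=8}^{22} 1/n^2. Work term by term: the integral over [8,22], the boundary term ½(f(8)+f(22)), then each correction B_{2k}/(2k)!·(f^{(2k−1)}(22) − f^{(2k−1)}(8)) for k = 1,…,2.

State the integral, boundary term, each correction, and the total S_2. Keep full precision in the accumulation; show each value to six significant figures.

S_2 ≈ 0.0886999

Integral: ∫_8^22 1/x^2 dx = 0.0795455.
Endpoint term: (f(8) + f(22))/2 = (0.0156250 + 0.00206612)/2 = 0.00884556.
So far: 0.0883910.
k=1: B_{2}/(2)! × [f^{(1)}(22) − f^{(1)}(8)] = 1/12 × (-0.000187829 − (-0.00390625)) = 0.000309868.
After k=1: 0.0887009.
k=2: B_{4}/(4)! × [f^{(3)}(22) − f^{(3)}(8)] = −1/720 × (-4.65691e-06 − (-0.000732422)) = -1.01078e-06.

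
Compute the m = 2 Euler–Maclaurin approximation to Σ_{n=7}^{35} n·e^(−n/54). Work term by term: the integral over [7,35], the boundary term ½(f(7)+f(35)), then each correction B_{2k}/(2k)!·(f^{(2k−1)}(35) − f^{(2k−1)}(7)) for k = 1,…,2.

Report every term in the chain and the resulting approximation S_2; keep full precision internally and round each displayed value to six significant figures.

∫_7^35 x·e^(−x/54) dx evaluates to 379.915.
½[f(7) + f(35)] = ½[6.14894 + 18.3055] = 12.2272.
Integral + boundary = 392.143.
Correction k=1: B_{2}/2! · (f^{(1)}(35) − f^{(1)}(7)) = 1/12 · (0.184023 − 0.764551) = -0.0483773.
Partial sum through k=1: 392.094.
Correction k=2: B_{4}/4! · (f^{(3)}(35) − f^{(3)}(7)) = −1/720 · (0.000421828 − 0.000864675) = 6.15066e-07.

S_2 ≈ 392.094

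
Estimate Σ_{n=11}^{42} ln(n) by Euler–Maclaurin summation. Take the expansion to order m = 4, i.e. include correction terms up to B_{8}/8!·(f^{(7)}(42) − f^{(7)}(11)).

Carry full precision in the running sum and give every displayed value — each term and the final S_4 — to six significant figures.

∫_11^42 ln(x) dx evaluates to 99.6053.
Boundary: ½(f(11) + f(42)) = ½(2.39790 + 3.73767) = 3.06778.
Running total after boundary: 102.673.
Order-1 term: 1/12 · (0.0238095 − 0.0909091) = -0.00559163.
Running total after k=1: 102.667.
Order-2 term: −1/720 · (2.69949e-05 − 0.00150263) = 2.04949e-06.
Running total after k=2: 102.667.
Order-3 term: 1/30240 · (1.83639e-07 − 0.000149021) = -4.92187e-09.
Running total after k=3: 102.667.
Order-4 term: −1/1209600 · (3.12311e-09 − 3.69474e-05) = 3.05425e-11.

S_4 ≈ 102.667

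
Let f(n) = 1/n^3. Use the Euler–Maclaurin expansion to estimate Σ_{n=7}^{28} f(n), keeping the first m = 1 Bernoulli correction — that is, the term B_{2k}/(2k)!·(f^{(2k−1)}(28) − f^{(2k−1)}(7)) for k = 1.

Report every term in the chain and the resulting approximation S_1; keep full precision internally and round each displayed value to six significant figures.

S_1 ≈ 0.0111505

Integral: ∫_7^28 1/x^3 dx = 0.00956633.
Endpoint term: (f(7) + f(28))/2 = (0.00291545 + 4.55539e-05)/2 = 0.00148050.
Integral + boundary = 0.0110468.
Correction k=1: B_{2}/2! · (f^{(1)}(28) − f^{(1)}(7)) = 1/12 · (-4.88078e-06 − (-0.00124948)) = 0.000103717.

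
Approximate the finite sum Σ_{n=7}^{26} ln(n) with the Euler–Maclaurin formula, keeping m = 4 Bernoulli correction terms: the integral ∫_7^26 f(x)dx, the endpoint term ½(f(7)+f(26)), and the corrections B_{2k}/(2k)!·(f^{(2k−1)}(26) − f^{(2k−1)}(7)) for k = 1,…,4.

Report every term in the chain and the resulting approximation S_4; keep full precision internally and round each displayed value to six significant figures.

Integral: ∫_7^26 ln(x) dx = 52.0891.
Endpoint term: (f(7) + f(26))/2 = (1.94591 + 3.25810)/2 = 2.60200.
So far: 54.6911.
k=1: B_{2}/(2)! × [f^{(1)}(26) − f^{(1)}(7)] = 1/12 × (0.0384615 − 0.142857) = -0.00869963.
Partial sum through k=1: 54.6824.
k=2: B_{4}/(4)! × [f^{(3)}(26) − f^{(3)}(7)] = −1/720 × (0.000113792 − 0.00583090) = 7.94043e-06.
Partial sum through k=2: 54.6825.
k=3: B_{6}/(6)! × [f^{(5)}(26) − f^{(5)}(7)] = 1/30240 × (2.01997e-06 − 0.00142798) = -4.71546e-08.
Partial sum through k=3: 54.6825.
k=4: B_{8}/(8)! × [f^{(7)}(26) − f^{(7)}(7)] = −1/1209600 × (8.96436e-08 − 0.000874271) = 7.22703e-10.

S_4 ≈ 54.6825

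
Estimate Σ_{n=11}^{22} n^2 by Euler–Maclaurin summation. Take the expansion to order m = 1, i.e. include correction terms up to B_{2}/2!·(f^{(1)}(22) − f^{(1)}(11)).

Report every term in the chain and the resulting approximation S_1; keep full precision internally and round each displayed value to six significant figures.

S_1 ≈ 3410.00

∫_11^22 x^2 dx evaluates to 3105.67.
½[f(11) + f(22)] = ½[121.000 + 484.000] = 302.500.
So far: 3408.17.
Order-1 term: 1/12 · (44.0000 − 22.0000) = 1.83333.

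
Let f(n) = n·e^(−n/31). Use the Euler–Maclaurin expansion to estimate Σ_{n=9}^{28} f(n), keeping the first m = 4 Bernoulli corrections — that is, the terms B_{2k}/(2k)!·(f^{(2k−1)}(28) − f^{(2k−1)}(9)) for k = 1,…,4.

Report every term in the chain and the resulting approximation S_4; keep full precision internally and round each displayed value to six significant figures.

∫_9^28 x·e^(−x/31) dx evaluates to 186.327.
½[f(9) + f(28)] = ½[6.73220 + 11.3473] = 9.03974.
Integral + boundary = 195.366.
k=1: B_{2}/(2)! × [f^{(1)}(28) − f^{(1)}(9)] = 1/12 × (0.0392187 − 0.530854) = -0.0409696.
Running total after k=1: 195.325.
k=2: B_{4}/(4)! × [f^{(3)}(28) − f^{(3)}(9)] = −1/720 × (0.000884224 − 0.00210916) = 1.70129e-06.
Running total after k=2: 195.325.
k=3: B_{6}/(6)! × [f^{(5)}(28) − f^{(5)}(9)] = 1/30240 × (1.79775e-06 − 3.81469e-06) = -6.66977e-11.
Running total after k=3: 195.325.
k=4: B_{8}/(8)! × [f^{(7)}(28) − f^{(7)}(9)] = −1/1209600 × (2.78397e-09 − 5.65517e-09) = 2.37368e-15.

S_4 ≈ 195.325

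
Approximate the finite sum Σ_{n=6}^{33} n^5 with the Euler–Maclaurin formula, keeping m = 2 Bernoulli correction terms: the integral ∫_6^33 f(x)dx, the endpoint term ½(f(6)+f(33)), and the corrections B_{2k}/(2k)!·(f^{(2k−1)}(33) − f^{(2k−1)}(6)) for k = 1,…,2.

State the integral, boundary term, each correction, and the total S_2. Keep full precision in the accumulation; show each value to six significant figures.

Integral: ∫_6^33 x^5 dx = 2.15237e+08.
½[f(6) + f(33)] = ½[7776.00 + 3.91354e+07] = 1.95716e+07.
So far: 2.34808e+08.
Order-1 term: 1/12 · (5.92960e+06 − 6480.00) = 493594.
Partial sum through k=1: 2.35302e+08.
Order-2 term: −1/720 · (65340.0 − 2160.00) = -87.7500.

S_2 ≈ 2.35302e+08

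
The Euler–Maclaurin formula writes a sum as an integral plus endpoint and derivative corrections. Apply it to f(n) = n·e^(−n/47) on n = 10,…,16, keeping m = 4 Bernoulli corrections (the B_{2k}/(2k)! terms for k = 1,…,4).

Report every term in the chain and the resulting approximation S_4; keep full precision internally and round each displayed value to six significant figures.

The integral term ∫_10^16 x·e^(−x/47) dx = 58.9018.
½[f(10) + f(16)] = ½[8.08345 + 11.3835] = 9.73347.
Running total after boundary: 68.6352.
Order-1 term: 1/12 · (0.469266 − 0.636357) = -0.0139243.
Running total after k=1: 68.6213.
Order-2 term: −1/720 · (0.000856587 − 0.00101994) = 2.26879e-07.
Running total after k=2: 68.6213.
Order-3 term: 1/30240 · (6.79376e-07 − 7.93031e-07) = -3.75845e-12.
Running total after k=3: 68.6213.
Order-4 term: −1/1209600 · (4.39556e-10 − 5.08982e-10) = 5.73958e-17.

S_4 ≈ 68.6213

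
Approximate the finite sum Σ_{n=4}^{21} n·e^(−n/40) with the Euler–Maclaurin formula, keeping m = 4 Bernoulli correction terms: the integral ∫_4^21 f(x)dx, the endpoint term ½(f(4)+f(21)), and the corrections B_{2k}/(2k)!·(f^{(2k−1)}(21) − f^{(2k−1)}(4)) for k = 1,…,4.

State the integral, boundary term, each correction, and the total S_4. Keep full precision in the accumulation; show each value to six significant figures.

∫_4^21 x·e^(−x/40) dx evaluates to 149.119.
Endpoint term: (f(4) + f(21))/2 = (3.61935 + 12.4227)/2 = 8.02101.
Integral + boundary = 157.140.
k=1: B_{2}/(2)! × [f^{(1)}(21) − f^{(1)}(4)] = 1/12 × (0.280989 − 0.814354) = -0.0444471.
Partial sum through k=1: 157.095.
k=2: B_{4}/(4)! × [f^{(3)}(21) − f^{(3)}(4)] = −1/720 × (0.000915062 − 0.00164002) = 1.00688e-06.
Partial sum through k=2: 157.095.
k=3: B_{6}/(6)! × [f^{(5)}(21) − f^{(5)}(4)] = 1/30240 × (1.03407e-06 − 1.73192e-06) = -2.30770e-11.
Partial sum through k=3: 157.095.
k=4: B_{8}/(8)! × [f^{(7)}(21) − f^{(7)}(4)] = −1/1209600 × (9.35137e-10 − 1.52426e-09) = 4.87041e-16.

S_4 ≈ 157.095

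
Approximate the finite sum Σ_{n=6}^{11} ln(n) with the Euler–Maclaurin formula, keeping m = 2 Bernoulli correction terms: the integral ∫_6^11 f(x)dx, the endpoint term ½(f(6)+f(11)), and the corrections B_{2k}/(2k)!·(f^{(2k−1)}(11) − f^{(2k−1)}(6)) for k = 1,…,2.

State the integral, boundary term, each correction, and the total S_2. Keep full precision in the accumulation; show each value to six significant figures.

S_2 ≈ 12.7148

Integral: ∫_6^11 ln(x) dx = 10.6263.
½[f(6) + f(11)] = ½[1.79176 + 2.39790] = 2.09483.
Running total after boundary: 12.7211.
Correction k=1: B_{2}/2! · (f^{(1)}(11) − f^{(1)}(6)) = 1/12 · (0.0909091 − 0.166667) = -0.00631313.
Running total after k=1: 12.7148.
Correction k=2: B_{4}/4! · (f^{(3)}(11) − f^{(3)}(6)) = −1/720 · (0.00150263 − 0.00925926) = 1.07731e-05.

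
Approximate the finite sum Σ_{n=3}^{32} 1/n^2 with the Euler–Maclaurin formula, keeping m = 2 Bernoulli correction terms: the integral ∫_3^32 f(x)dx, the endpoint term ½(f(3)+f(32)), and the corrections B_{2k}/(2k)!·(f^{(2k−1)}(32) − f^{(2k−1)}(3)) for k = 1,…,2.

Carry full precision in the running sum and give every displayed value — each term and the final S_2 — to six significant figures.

S_2 ≈ 0.364158

The integral term ∫_3^32 1/x^2 dx = 0.302083.
Boundary: ½(f(3) + f(32)) = ½(0.111111 + 0.000976562) = 0.0560438.
Running total after boundary: 0.358127.
k=1: B_{2}/(2)! × [f^{(1)}(32) − f^{(1)}(3)] = 1/12 × (-6.10352e-05 − (-0.0740741)) = 0.00616775.
Running total after k=1: 0.364295.
k=2: B_{4}/(4)! × [f^{(3)}(32) − f^{(3)}(3)] = −1/720 × (-7.15256e-07 − (-0.0987654)) = -0.000137173.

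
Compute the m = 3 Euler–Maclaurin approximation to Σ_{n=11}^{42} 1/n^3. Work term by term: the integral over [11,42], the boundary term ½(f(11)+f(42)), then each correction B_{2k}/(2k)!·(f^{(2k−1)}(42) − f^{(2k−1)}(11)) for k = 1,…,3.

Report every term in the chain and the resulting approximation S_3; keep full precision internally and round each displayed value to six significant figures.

Integral: ∫_11^42 1/x^3 dx = 0.00384878.
½[f(11) + f(42)] = ½[0.000751315 + 1.34975e-05] = 0.000382406.
Running total after boundary: 0.00423119.
k=1: B_{2}/(2)! × [f^{(1)}(42) − f^{(1)}(11)] = 1/12 × (-9.64104e-07 − (-0.000204904)) = 1.69950e-05.
Partial sum through k=1: 0.00424819.
k=2: B_{4}/(4)! × [f^{(3)}(42) − f^{(3)}(11)] = −1/720 × (-1.09309e-08 − (-3.38684e-05)) = -4.70243e-08.
Partial sum through k=2: 0.00424814.
k=3: B_{6}/(6)! × [f^{(5)}(42) − f^{(5)}(11)] = 1/30240 × (-2.60259e-10 − (-1.17560e-05)) = 3.88748e-10.

S_3 ≈ 0.00424814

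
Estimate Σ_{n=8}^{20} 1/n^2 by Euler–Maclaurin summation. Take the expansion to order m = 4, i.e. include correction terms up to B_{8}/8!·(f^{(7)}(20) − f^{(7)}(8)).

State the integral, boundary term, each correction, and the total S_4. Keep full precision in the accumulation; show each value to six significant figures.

S_4 ≈ 0.0843662

The integral term ∫_8^20 1/x^2 dx = 0.0750000.
Boundary: ½(f(8) + f(20)) = ½(0.0156250 + 0.00250000) = 0.00906250.
Integral + boundary = 0.0840625.
Correction k=1: B_{2}/2! · (f^{(1)}(20) − f^{(1)}(8)) = 1/12 · (-0.000250000 − (-0.00390625)) = 0.000304687.
After k=1: 0.0843672.
Correction k=2: B_{4}/4! · (f^{(3)}(20) − f^{(3)}(8)) = −1/720 · (-7.50000e-06 − (-0.000732422)) = -1.00684e-06.
After k=2: 0.0843662.
Correction k=3: B_{6}/6! · (f^{(5)}(20) − f^{(5)}(8)) = 1/30240 · (-5.62500e-07 − (-0.000343323)) = 1.13347e-08.
After k=3: 0.0843662.
Correction k=4: B_{8}/8! · (f^{(7)}(20) − f^{(7)}(8)) = −1/1209600 · (-7.87500e-08 − (-0.000300407)) = -2.48288e-10.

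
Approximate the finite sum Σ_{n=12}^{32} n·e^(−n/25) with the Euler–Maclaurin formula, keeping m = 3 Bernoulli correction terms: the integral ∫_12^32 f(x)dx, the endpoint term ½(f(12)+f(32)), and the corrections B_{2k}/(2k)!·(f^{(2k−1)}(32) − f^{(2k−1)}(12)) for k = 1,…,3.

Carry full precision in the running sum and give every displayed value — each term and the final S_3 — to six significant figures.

S_3 ≈ 184.299

∫_12^32 x·e^(−x/25) dx evaluates to 176.171.
Boundary: ½(f(12) + f(32)) = ½(7.42540 + 8.89719) = 8.16130.
Running total after boundary: 184.333.
k=1: B_{2}/(2)! × [f^{(1)}(32) − f^{(1)}(12)] = 1/12 × (-0.0778504 − 0.321767) = -0.0333015.
After k=1: 184.299.
k=2: B_{4}/(4)! × [f^{(3)}(32) − f^{(3)}(12)] = −1/720 × (0.000765159 − 0.00249493) = 2.40247e-06.
After k=2: 184.299.
k=3: B_{6}/(6)! × [f^{(5)}(32) − f^{(5)}(12)] = 1/30240 × (2.64780e-06 − 7.16007e-06) = -1.49215e-10.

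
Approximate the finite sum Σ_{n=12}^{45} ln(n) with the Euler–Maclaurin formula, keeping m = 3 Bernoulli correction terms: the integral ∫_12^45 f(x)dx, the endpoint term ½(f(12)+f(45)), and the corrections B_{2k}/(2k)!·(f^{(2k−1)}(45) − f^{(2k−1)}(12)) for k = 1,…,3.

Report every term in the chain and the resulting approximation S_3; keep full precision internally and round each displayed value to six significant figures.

S_3 ≈ 111.622

∫_12^45 ln(x) dx evaluates to 108.481.
Boundary: ½(f(12) + f(45)) = ½(2.48491 + 3.80666) = 3.14578.
Running total after boundary: 111.627.
Correction k=1: B_{2}/2! · (f^{(1)}(45) − f^{(1)}(12)) = 1/12 · (0.0222222 − 0.0833333) = -0.00509259.
Partial sum through k=1: 111.622.
Correction k=2: B_{4}/4! · (f^{(3)}(45) − f^{(3)}(12)) = −1/720 · (2.19479e-05 − 0.00115741) = 1.57703e-06.
Partial sum through k=2: 111.622.
Correction k=3: B_{6}/6! · (f^{(5)}(45) − f^{(5)}(12)) = 1/30240 · (1.30061e-07 − 9.64506e-05) = -3.18520e-09.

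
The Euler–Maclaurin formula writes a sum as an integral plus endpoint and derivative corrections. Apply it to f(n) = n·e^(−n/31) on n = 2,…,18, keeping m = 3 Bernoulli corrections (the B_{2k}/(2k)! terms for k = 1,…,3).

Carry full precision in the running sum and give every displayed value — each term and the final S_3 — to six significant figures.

S_3 ≈ 115.067

Integral: ∫_2^18 x·e^(−x/31) dx = 109.147.
Boundary: ½(f(2) + f(18)) = ½(1.87504 + 10.0717) = 5.97336.
Running total after boundary: 115.120.
Correction k=1: B_{2}/2! · (f^{(1)}(18) − f^{(1)}(2)) = 1/12 · (0.234645 − 0.877036) = -0.0535326.
Partial sum through k=1: 115.067.
Correction k=2: B_{4}/4! · (f^{(3)}(18) − f^{(3)}(2)) = −1/720 · (0.00140866 − 0.00286376) = 2.02098e-06.
Partial sum through k=2: 115.067.
Correction k=3: B_{6}/6! · (f^{(5)}(18) − f^{(5)}(2)) = 1/30240 · (2.67757e-06 − 5.01030e-06) = -7.71406e-11.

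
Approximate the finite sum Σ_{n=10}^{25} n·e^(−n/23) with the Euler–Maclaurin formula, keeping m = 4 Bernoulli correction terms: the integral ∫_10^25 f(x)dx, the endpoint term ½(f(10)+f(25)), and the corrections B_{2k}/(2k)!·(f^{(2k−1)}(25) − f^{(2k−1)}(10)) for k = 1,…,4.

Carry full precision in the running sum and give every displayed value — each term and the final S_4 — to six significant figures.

∫_10^25 x·e^(−x/23) dx evaluates to 119.066.
Endpoint term: (f(10) + f(25))/2 = (6.47405 + 8.43103)/2 = 7.45254.
Integral + boundary = 126.519.
Correction k=1: B_{2}/2! · (f^{(1)}(25) − f^{(1)}(10)) = 1/12 · (-0.0293253 − 0.365925) = -0.0329375.
After k=1: 126.486.
Correction k=2: B_{4}/4! · (f^{(3)}(25) − f^{(3)}(10)) = −1/720 · (0.00121958 − 0.00313939) = 2.66640e-06.
After k=2: 126.486.
Correction k=3: B_{6}/6! · (f^{(5)}(25) − f^{(5)}(10)) = 1/30240 · (4.71568e-06 − 1.05615e-05) = -1.93315e-10.
After k=3: 126.486.
Correction k=4: B_{8}/8! · (f^{(7)}(25) − f^{(7)}(10)) = −1/1209600 · (1.34705e-08 − 2.87117e-08) = 1.26001e-14.

S_4 ≈ 126.486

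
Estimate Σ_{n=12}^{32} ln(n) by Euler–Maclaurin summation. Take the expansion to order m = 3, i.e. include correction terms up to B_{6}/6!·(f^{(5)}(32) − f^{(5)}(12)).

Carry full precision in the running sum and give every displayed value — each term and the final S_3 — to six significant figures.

Integral: ∫_12^32 ln(x) dx = 61.0847.
½[f(12) + f(32)] = ½[2.48491 + 3.46574] = 2.97532.
Integral + boundary = 64.0600.
Order-1 term: 1/12 · (0.0312500 − 0.0833333) = -0.00434028.
Running total after k=1: 64.0557.
Order-2 term: −1/720 · (6.10352e-05 − 0.00115741) = 1.52274e-06.
Running total after k=2: 64.0557.
Order-3 term: 1/30240 · (7.15256e-07 − 9.64506e-05) = -3.16585e-09.

S_3 ≈ 64.0557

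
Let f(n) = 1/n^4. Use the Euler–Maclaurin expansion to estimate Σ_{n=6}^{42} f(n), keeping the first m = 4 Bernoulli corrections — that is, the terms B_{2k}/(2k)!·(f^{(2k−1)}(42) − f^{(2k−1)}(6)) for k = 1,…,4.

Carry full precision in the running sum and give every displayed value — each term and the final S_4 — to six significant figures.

S_4 ≈ 0.00196696

The integral term ∫_6^42 1/x^4 dx = 0.00153871.
Boundary: ½(f(6) + f(42)) = ½(0.000771605 + 3.21368e-07) = 0.000385963.
Integral + boundary = 0.00192467.
Order-1 term: 1/12 · (-3.06065e-08 − (-0.000514403)) = 4.28644e-05.
Running total after k=1: 0.00196754.
Order-2 term: −1/720 · (-5.20519e-10 − (-0.000428669)) = -5.95373e-07.
Running total after k=2: 0.00196694.
Order-3 term: 1/30240 · (-1.65244e-11 − (-0.000666819)) = 2.20509e-08.
Running total after k=3: 0.00196696.
Order-4 term: −1/1209600 · (-8.43082e-13 − (-0.00166705)) = -1.37818e-09.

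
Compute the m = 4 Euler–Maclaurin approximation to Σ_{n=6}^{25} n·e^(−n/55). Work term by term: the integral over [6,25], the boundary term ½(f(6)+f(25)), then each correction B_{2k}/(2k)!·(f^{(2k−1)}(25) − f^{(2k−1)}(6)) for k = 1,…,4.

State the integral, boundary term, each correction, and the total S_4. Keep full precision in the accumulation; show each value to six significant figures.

S_4 ≈ 226.003

∫_6^25 x·e^(−x/55) dx evaluates to 215.417.
½[f(6) + f(25)] = ½[5.37989 + 15.8684] = 10.6242.
Integral + boundary = 226.041.
Order-1 term: 1/12 · (0.346220 − 0.798833) = -0.0377177.
Partial sum through k=1: 226.003.
Order-2 term: −1/720 · (0.000534113 − 0.000856903) = 4.48319e-07.
Partial sum through k=2: 226.003.
Order-3 term: 1/30240 · (3.15297e-07 − 4.79249e-07) = -5.42169e-12.
Partial sum through k=3: 226.003.
Order-4 term: −1/1209600 · (1.50092e-10 − 2.23215e-10) = 6.04521e-17.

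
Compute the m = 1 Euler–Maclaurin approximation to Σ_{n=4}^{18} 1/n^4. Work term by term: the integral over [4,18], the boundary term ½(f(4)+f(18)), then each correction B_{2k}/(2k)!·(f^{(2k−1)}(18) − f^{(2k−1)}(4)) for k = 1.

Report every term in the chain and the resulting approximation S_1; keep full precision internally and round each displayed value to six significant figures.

The integral term ∫_4^18 1/x^4 dx = 0.00515118.
½[f(4) + f(18)] = ½[0.00390625 + 9.52599e-06] = 0.00195789.
So far: 0.00710907.
Order-1 term: 1/12 · (-2.11689e-06 − (-0.00390625)) = 0.000325344.

S_1 ≈ 0.00743441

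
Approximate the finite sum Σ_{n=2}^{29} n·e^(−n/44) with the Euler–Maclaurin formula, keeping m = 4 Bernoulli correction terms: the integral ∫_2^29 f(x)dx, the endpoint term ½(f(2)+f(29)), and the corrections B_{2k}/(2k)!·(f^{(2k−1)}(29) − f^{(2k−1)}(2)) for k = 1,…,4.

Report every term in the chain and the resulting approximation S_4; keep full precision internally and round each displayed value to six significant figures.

S_4 ≈ 280.819

∫_2^29 x·e^(−x/44) dx evaluates to 272.423.
Boundary: ½(f(2) + f(29)) = ½(1.91113 + 15.0023) = 8.45672.
Running total after boundary: 280.880.
k=1: B_{2}/(2)! × [f^{(1)}(29) − f^{(1)}(2)] = 1/12 × (0.176360 − 0.912128) = -0.0613141.
Running total after k=1: 280.819.
k=2: B_{4}/(4)! × [f^{(3)}(29) − f^{(3)}(2)] = −1/720 × (0.000625518 − 0.00145829) = 1.15663e-06.
Running total after k=2: 280.819.
k=3: B_{6}/(6)! × [f^{(5)}(29) − f^{(5)}(2)] = 1/30240 × (5.99143e-07 − 1.26314e-06) = -2.19577e-11.
Running total after k=3: 280.819.
k=4: B_{8}/(8)! × [f^{(7)}(29) − f^{(7)}(2)] = −1/1209600 × (4.52060e-10 − 9.15824e-10) = 3.83403e-16.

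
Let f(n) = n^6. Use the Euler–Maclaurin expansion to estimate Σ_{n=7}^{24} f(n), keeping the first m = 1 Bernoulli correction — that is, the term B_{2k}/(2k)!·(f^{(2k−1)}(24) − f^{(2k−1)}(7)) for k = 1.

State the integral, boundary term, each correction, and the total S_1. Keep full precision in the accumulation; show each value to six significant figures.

S_1 ≈ 7.54676e+08

Integral: ∫_7^24 x^6 dx = 6.55093e+08.
Endpoint term: (f(7) + f(24))/2 = (117649 + 1.91103e+08)/2 = 9.56103e+07.
Running total after boundary: 7.50703e+08.
k=1: B_{2}/(2)! × [f^{(1)}(24) − f^{(1)}(7)] = 1/12 × (4.77757e+07 − 100842) = 3.97291e+06.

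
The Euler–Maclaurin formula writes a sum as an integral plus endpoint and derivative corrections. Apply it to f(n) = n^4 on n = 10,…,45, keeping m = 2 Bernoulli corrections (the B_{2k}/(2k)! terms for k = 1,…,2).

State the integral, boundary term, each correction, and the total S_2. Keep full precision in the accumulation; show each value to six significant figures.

∫_10^45 x^4 dx evaluates to 3.68856e+07.
½[f(10) + f(45)] = ½[10000.0 + 4.10062e+06] = 2.05531e+06.
Running total after boundary: 3.89409e+07.
Order-1 term: 1/12 · (364500 − 4000.00) = 30041.7.
Partial sum through k=1: 3.89710e+07.
Order-2 term: −1/720 · (1080.00 − 240.000) = -1.16667.

S_2 ≈ 3.89710e+07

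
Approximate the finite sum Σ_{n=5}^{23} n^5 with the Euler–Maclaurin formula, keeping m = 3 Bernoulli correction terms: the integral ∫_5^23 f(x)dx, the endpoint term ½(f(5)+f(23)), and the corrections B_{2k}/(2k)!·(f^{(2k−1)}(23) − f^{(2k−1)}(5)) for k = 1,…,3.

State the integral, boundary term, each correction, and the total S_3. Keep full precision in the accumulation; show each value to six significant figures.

S_3 ≈ 2.80061e+07

The integral term ∫_5^23 x^5 dx = 2.46700e+07.
½[f(5) + f(23)] = ½[3125.00 + 6.43634e+06] = 3.21973e+06.
Integral + boundary = 2.78898e+07.
Correction k=1: B_{2}/2! · (f^{(1)}(23) − f^{(1)}(5)) = 1/12 · (1.39920e+06 − 3125.00) = 116340.
Partial sum through k=1: 2.80061e+07.
Correction k=2: B_{4}/4! · (f^{(3)}(23) − f^{(3)}(5)) = −1/720 · (31740.0 − 1500.00) = -42.0000.
Partial sum through k=2: 2.80061e+07.
Correction k=3: B_{6}/6! · (f^{(5)}(23) − f^{(5)}(5)) = 1/30240 · (120.000 − 120.000) = 0.00000.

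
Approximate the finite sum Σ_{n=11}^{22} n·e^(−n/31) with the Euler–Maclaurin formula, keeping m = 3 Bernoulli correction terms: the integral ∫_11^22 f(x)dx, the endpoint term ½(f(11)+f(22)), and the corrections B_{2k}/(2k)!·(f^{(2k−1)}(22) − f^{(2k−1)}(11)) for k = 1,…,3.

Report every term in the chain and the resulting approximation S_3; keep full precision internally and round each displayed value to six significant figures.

S_3 ≈ 114.284

The integral term ∫_11^22 x·e^(−x/31) dx = 105.043.
½[f(11) + f(22)] = ½[7.71415 + 10.8197] = 9.26691.
Integral + boundary = 114.310.
Order-1 term: 1/12 · (0.142781 − 0.452443) = -0.0258051.
Partial sum through k=1: 114.284.
Order-2 term: −1/720 · (0.00117210 − 0.00193030) = 1.05305e-06.
Partial sum through k=2: 114.284.
Order-3 term: 1/30240 · (2.28473e-06 − 3.52736e-06) = -4.10923e-11.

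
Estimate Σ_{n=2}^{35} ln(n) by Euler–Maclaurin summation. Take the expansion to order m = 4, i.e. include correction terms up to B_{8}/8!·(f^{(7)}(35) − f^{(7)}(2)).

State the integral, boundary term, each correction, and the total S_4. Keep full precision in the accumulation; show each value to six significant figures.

S_4 ≈ 92.1362

Integral: ∫_2^35 ln(x) dx = 90.0509.
Endpoint term: (f(2) + f(35))/2 = (0.693147 + 3.55535)/2 = 2.12425.
Integral + boundary = 92.1751.
Correction k=1: B_{2}/2! · (f^{(1)}(35) − f^{(1)}(2)) = 1/12 · (0.0285714 − 0.500000) = -0.0392857.
After k=1: 92.1358.
Correction k=2: B_{4}/4! · (f^{(3)}(35) − f^{(3)}(2)) = −1/720 · (4.66472e-05 − 0.250000) = 0.000347157.
After k=2: 92.1362.
Correction k=3: B_{6}/6! · (f^{(5)}(35) − f^{(5)}(2)) = 1/30240 · (4.56952e-07 − 0.750000) = -2.48016e-05.
After k=3: 92.1362.
Correction k=4: B_{8}/8! · (f^{(7)}(35) − f^{(7)}(2)) = −1/1209600 · (1.11907e-08 − 5.62500) = 4.65030e-06.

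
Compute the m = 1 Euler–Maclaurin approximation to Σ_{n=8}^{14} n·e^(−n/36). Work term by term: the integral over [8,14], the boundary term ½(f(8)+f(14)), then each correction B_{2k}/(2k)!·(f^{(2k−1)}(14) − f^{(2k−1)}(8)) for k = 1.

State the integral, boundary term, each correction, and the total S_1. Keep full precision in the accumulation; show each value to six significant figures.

∫_8^14 x·e^(−x/36) dx evaluates to 48.3108.
Boundary: ½(f(8) + f(14)) = ½(6.40590 + 9.48933) = 7.94762.
So far: 56.2584.
Correction k=1: B_{2}/2! · (f^{(1)}(14) − f^{(1)}(8)) = 1/12 · (0.414217 − 0.622796) = -0.0173816.

S_1 ≈ 56.2410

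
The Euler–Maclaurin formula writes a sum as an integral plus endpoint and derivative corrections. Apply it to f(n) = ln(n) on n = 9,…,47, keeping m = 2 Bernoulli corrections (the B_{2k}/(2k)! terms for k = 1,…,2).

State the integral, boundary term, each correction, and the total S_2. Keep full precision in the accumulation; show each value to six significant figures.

The integral term ∫_9^47 ln(x) dx = 123.182.
½[f(9) + f(47)] = ½[2.19722 + 3.85015] = 3.02369.
So far: 126.206.
k=1: B_{2}/(2)! × [f^{(1)}(47) − f^{(1)}(9)] = 1/12 × (0.0212766 − 0.111111) = -0.00748621.
Running total after k=1: 126.198.
k=2: B_{4}/(4)! × [f^{(3)}(47) − f^{(3)}(9)] = −1/720 × (1.92636e-05 − 0.00274348) = 3.78364e-06.

S_2 ≈ 126.198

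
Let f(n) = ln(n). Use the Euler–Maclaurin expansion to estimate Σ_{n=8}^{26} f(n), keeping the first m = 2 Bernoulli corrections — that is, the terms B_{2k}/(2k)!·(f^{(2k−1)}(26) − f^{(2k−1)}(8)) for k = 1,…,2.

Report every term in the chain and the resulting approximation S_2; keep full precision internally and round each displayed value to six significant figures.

The integral term ∫_8^26 ln(x) dx = 50.0750.
Endpoint term: (f(8) + f(26))/2 = (2.07944 + 3.25810)/2 = 2.66877.
So far: 52.7437.
k=1: B_{2}/(2)! × [f^{(1)}(26) − f^{(1)}(8)] = 1/12 × (0.0384615 − 0.125000) = -0.00721154.
Partial sum through k=1: 52.7365.
k=2: B_{4}/(4)! × [f^{(3)}(26) − f^{(3)}(8)] = −1/720 × (0.000113792 − 0.00390625) = 5.26730e-06.

S_2 ≈ 52.7365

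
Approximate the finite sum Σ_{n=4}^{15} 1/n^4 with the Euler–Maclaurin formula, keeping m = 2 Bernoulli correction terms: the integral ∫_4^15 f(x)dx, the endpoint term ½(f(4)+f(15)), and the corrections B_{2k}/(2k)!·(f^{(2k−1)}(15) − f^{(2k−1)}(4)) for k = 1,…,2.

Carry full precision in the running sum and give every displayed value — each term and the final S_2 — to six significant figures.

∫_4^15 1/x^4 dx evaluates to 0.00510957.
½[f(4) + f(15)] = ½[0.00390625 + 1.97531e-05] = 0.00196300.
Running total after boundary: 0.00707257.
k=1: B_{2}/(2)! × [f^{(1)}(15) − f^{(1)}(4)] = 1/12 × (-5.26749e-06 − (-0.00390625)) = 0.000325082.
After k=1: 0.00739765.
k=2: B_{4}/(4)! × [f^{(3)}(15) − f^{(3)}(4)] = −1/720 × (-7.02332e-07 − (-0.00732422)) = -1.01716e-05.

S_2 ≈ 0.00738748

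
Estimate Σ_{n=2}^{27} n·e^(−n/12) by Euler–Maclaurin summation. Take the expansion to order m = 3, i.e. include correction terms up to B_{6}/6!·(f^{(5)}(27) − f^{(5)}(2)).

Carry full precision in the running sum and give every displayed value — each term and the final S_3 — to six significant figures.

S_3 ≈ 95.0817

∫_2^27 x·e^(−x/12) dx evaluates to 92.8821.
Boundary: ½(f(2) + f(27)) = ½(1.69296 + 2.84578) = 2.26937.
So far: 95.1515.
Correction k=1: B_{2}/2! · (f^{(1)}(27) − f^{(1)}(2)) = 1/12 · (-0.131749 − 0.705401) = -0.0697625.
Partial sum through k=1: 95.0817.
Correction k=2: B_{4}/4! · (f^{(3)}(27) − f^{(3)}(2)) = −1/720 · (0.000548954 − 0.0166553) = 2.23699e-05.
Partial sum through k=2: 95.0817.
Correction k=3: B_{6}/6! · (f^{(5)}(27) − f^{(5)}(2)) = 1/30240 · (1.39780e-05 − 0.000197306) = -6.06242e-09.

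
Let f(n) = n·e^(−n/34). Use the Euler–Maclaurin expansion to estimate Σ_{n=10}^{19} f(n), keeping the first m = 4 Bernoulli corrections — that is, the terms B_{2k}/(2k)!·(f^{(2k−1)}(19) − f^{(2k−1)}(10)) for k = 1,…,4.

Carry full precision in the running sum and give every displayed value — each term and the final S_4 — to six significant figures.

Integral: ∫_10^19 x·e^(−x/34) dx = 84.2721.
½[f(10) + f(19)] = ½[7.45189 + 10.8657] = 9.15882.
Integral + boundary = 93.4309.
Correction k=1: B_{2}/2! · (f^{(1)}(19) − f^{(1)}(10)) = 1/12 · (0.252301 − 0.526016) = -0.0228096.
Running total after k=1: 93.4081.
Correction k=2: B_{4}/4! · (f^{(3)}(19) − f^{(3)}(10)) = −1/720 · (0.00120767 − 0.00174428) = 7.45302e-07.
Running total after k=2: 93.4081.
Correction k=3: B_{6}/6! · (f^{(5)}(19) − f^{(5)}(10)) = 1/30240 · (1.90059e-06 − 2.62417e-06) = -2.39279e-11.
Running total after k=3: 93.4081.
Correction k=4: B_{8}/8! · (f^{(7)}(19) − f^{(7)}(10)) = −1/1209600 · (2.38450e-09 − 3.23481e-09) = 7.02966e-16.

S_4 ≈ 93.4081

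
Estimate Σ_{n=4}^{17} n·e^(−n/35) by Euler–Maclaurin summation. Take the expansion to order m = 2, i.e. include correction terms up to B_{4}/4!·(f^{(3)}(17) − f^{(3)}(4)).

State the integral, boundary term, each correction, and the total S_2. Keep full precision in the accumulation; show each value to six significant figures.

S_2 ≈ 104.790

The integral term ∫_4^17 x·e^(−x/35) dx = 97.8154.
½[f(4) + f(17)] = ½[3.56801 + 10.4594] = 7.01370.
So far: 104.829.
Correction k=1: B_{2}/2! · (f^{(1)}(17) − f^{(1)}(4)) = 1/12 · (0.316418 − 0.790060) = -0.0394701.
Partial sum through k=1: 104.790.
Correction k=2: B_{4}/4! · (f^{(3)}(17) − f^{(3)}(4)) = −1/720 · (0.00126280 − 0.00210128) = 1.16455e-06.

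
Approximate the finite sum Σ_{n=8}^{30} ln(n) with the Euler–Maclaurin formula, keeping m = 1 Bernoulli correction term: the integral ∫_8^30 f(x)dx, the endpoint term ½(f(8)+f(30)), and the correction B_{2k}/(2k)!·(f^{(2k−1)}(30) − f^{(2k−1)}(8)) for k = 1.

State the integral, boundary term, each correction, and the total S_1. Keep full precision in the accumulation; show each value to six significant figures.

The integral term ∫_8^30 ln(x) dx = 63.4004.
½[f(8) + f(30)] = ½[2.07944 + 3.40120] = 2.74032.
Integral + boundary = 66.1407.
Order-1 term: 1/12 · (0.0333333 − 0.125000) = -0.00763889.

S_1 ≈ 66.1331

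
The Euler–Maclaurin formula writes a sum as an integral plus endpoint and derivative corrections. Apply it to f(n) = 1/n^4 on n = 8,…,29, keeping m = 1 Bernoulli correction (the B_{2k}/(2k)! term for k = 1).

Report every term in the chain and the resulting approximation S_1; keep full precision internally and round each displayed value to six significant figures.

∫_8^29 1/x^4 dx evaluates to 0.000637374.
Boundary: ½(f(8) + f(29)) = ½(0.000244141 + 1.41387e-06) = 0.000122777.
Running total after boundary: 0.000760152.
k=1: B_{2}/(2)! × [f^{(1)}(29) − f^{(1)}(8)] = 1/12 × (-1.95016e-07 − (-0.000122070)) = 1.01563e-05.

S_1 ≈ 0.000770308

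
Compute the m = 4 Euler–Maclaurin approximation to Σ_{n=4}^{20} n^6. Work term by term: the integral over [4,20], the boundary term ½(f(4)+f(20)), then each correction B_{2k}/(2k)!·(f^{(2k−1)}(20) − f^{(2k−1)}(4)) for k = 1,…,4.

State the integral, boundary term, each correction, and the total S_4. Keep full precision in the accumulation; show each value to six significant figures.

S_4 ≈ 2.16455e+08

Integral: ∫_4^20 x^6 dx = 1.82855e+08.
Endpoint term: (f(4) + f(20))/2 = (4096.00 + 6.40000e+07)/2 = 3.20020e+07.
Integral + boundary = 2.14857e+08.
Correction k=1: B_{2}/2! · (f^{(1)}(20) − f^{(1)}(4)) = 1/12 · (1.92000e+07 − 6144.00) = 1.59949e+06.
Running total after k=1: 2.16456e+08.
Correction k=2: B_{4}/4! · (f^{(3)}(20) − f^{(3)}(4)) = −1/720 · (960000 − 7680.00) = -1322.67.
Running total after k=2: 2.16455e+08.
Correction k=3: B_{6}/6! · (f^{(5)}(20) − f^{(5)}(4)) = 1/30240 · (14400.0 − 2880.00) = 0.380952.
Running total after k=3: 2.16455e+08.
Correction k=4: B_{8}/8! · (f^{(7)}(20) − f^{(7)}(4)) = −1/1209600 · (0.00000 − 0.00000) = 0.00000.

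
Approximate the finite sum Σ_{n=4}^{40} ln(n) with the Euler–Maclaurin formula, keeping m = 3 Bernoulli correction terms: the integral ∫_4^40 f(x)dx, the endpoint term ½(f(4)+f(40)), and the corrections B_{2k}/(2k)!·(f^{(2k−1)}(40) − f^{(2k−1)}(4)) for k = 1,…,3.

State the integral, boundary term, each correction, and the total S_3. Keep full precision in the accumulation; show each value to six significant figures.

Integral: ∫_4^40 ln(x) dx = 106.010.
Boundary: ½(f(4) + f(40)) = ½(1.38629 + 3.68888) = 2.53759.
Running total after boundary: 108.548.
Order-1 term: 1/12 · (0.0250000 − 0.250000) = -0.0187500.
After k=1: 108.529.
Order-2 term: −1/720 · (3.12500e-05 − 0.0312500) = 4.33594e-05.
After k=2: 108.529.
Order-3 term: 1/30240 · (2.34375e-07 − 0.0234375) = -7.75042e-07.

S_3 ≈ 108.529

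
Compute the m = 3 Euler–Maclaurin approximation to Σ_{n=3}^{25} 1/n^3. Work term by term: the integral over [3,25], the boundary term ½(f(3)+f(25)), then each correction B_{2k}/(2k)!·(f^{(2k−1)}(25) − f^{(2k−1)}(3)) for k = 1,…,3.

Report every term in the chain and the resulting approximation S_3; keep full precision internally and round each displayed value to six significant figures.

S_3 ≈ 0.0762902

The integral term ∫_3^25 1/x^3 dx = 0.0547556.
½[f(3) + f(25)] = ½[0.0370370 + 6.40000e-05] = 0.0185505.
Running total after boundary: 0.0733061.
k=1: B_{2}/(2)! × [f^{(1)}(25) − f^{(1)}(3)] = 1/12 × (-7.68000e-06 − (-0.0370370)) = 0.00308578.
After k=1: 0.0763919.
k=2: B_{4}/(4)! × [f^{(3)}(25) − f^{(3)}(3)] = −1/720 × (-2.45760e-07 − (-0.0823045)) = -0.000114312.
After k=2: 0.0762775.
k=3: B_{6}/(6)! × [f^{(5)}(25) − f^{(5)}(3)] = 1/30240 × (-1.65151e-08 − (-0.384088)) = 1.27013e-05.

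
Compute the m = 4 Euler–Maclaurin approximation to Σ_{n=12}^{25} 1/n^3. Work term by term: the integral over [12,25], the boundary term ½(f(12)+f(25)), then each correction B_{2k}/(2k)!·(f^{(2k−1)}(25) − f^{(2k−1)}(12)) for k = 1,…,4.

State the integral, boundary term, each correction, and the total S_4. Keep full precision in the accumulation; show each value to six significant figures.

S_4 ≈ 0.00300496

Integral: ∫_12^25 1/x^3 dx = 0.00267222.
Boundary: ½(f(12) + f(25)) = ½(0.000578704 + 6.40000e-05) = 0.000321352.
So far: 0.00299357.
k=1: B_{2}/(2)! × [f^{(1)}(25) − f^{(1)}(12)] = 1/12 × (-7.68000e-06 − (-0.000144676)) = 1.14163e-05.
Partial sum through k=1: 0.00300499.
k=2: B_{4}/(4)! × [f^{(3)}(25) − f^{(3)}(12)] = −1/720 × (-2.45760e-07 − (-2.00939e-05)) = -2.75668e-08.
Partial sum through k=2: 0.00300496.
k=3: B_{6}/(6)! × [f^{(5)}(25) − f^{(5)}(12)] = 1/30240 × (-1.65151e-08 − (-5.86071e-06)) = 1.93261e-10.
Partial sum through k=3: 0.00300496.
k=4: B_{8}/(8)! × [f^{(7)}(25) − f^{(7)}(12)] = −1/1209600 × (-1.90254e-09 − (-2.93036e-06)) = -2.42101e-12.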